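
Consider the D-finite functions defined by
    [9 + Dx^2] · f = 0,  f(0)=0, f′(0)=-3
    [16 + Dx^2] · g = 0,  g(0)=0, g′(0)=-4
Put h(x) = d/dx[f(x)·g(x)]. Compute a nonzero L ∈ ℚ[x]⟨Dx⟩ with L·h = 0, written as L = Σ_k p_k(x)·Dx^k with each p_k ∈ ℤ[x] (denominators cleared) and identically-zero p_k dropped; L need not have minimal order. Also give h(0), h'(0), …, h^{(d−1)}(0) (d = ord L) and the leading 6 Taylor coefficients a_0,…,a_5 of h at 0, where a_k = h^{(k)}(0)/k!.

f: a_k = 0, -3, 0, 9/2, 0, -81/40, …
g: a_k = 0, -4, 0, 32/3, 0, -128/15, …
Product ⇒ symmetric product L₀, ord ≤ 4.
h₀' ⇒ L via d/dx closure of L₀.
L = 49 + 50·Dx^2 + Dx^4  (order 4).
h: a_k = 0, 24, 0, -200, 0, 2451/5, …
ICs: h(0) = 0, h′(0) = 24, h′′(0) = 0, h′′′(0) = -1200.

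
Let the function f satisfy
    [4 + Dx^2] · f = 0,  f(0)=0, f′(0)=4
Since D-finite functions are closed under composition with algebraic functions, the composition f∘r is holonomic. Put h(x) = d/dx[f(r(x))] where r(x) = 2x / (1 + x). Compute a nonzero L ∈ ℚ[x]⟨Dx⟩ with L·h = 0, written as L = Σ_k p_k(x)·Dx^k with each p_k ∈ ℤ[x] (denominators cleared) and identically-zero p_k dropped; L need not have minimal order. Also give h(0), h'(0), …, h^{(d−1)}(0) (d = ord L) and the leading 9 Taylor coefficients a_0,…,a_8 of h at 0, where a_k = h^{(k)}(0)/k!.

L = (22 + 12·x + 6·x^2) + (6 + 18·x + 18·x^2 + 6·x^3)·Dx + (1 + 4·x + 6·x^2 + 4·x^3 + x^4)·Dx^2  (order 2).
h: a_k = 8, -16, -40, 224, -1544/3, 720, -19688/45, -40256/45, 240824/63, …
ICs: h(0) = 8, h′(0) = -16.

f: a_k = 0, 4, 0, -8/3, 0, 8/15, 0, -16/315, 0, …
Change of var in L_f (x↦r) gives L₀.
h₀' ⇒ L via d/dx closure of L₀.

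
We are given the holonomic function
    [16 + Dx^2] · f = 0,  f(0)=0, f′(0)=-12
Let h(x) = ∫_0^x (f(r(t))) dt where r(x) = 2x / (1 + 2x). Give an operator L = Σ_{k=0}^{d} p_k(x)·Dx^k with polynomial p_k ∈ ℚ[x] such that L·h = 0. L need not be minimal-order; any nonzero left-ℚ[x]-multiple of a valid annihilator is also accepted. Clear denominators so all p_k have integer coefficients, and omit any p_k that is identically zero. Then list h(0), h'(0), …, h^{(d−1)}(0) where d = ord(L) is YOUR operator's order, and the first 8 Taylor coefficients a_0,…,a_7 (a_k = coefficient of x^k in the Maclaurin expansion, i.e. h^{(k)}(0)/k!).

f: a_k = 0, -12, 0, 32, 0, -128/5, 0, 1024/105, …
h₀=f(r): pull back L_f along r ⇒ L₀.
Integrate: L := L₀·Dx.
L = 64·Dx + (4 + 24·x + 48·x^2 + 32·x^3)·Dx^2 + (1 + 8·x + 24·x^2 + 32·x^3 + 16·x^4)·Dx^3  (order 3).
h: a_k = 0, 0, -12, 16, 40, -1344/5, 12352/15, -11520/7, …
ICs: h(0) = 0, h′(0) = 0, h′′(0) = -24.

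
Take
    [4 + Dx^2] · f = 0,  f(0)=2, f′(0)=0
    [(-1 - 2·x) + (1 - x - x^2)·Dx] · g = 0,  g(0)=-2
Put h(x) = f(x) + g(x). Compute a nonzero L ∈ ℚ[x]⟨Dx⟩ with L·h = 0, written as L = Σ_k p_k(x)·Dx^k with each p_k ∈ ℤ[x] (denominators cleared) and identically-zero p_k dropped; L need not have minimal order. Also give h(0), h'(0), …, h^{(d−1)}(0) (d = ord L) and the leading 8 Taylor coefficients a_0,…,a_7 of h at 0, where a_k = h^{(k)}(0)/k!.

f: a_k = 2, 0, -4, 0, 4/3, 0, -8/45, 0, …
g: a_k = -2, -2, -4, -6, -10, -16, -26, -42, …
h₀=f+g: left-lcm gives L₀, ord ≤ 3.
L = (-44 - 96·x - 32·x^2 - 48·x^3 - 40·x^4 - 16·x^5) + (16 - 20·x - 8·x^2 + 16·x^3 - 12·x^4 - 24·x^5 - 8·x^6)·Dx + (-11 - 24·x - 8·x^2 - 12·x^3 - 10·x^4 - 4·x^5)·Dx^2 + (4 - 5·x - 2·x^2 + 4·x^3 - 3·x^4 - 6·x^5 - 2·x^6)·Dx^3  (order 3).
h: a_k = 0, -2, -8, -6, -26/3, -16, -1178/45, -42, …
ICs: h(0) = 0, h′(0) = -2, h′′(0) = -16.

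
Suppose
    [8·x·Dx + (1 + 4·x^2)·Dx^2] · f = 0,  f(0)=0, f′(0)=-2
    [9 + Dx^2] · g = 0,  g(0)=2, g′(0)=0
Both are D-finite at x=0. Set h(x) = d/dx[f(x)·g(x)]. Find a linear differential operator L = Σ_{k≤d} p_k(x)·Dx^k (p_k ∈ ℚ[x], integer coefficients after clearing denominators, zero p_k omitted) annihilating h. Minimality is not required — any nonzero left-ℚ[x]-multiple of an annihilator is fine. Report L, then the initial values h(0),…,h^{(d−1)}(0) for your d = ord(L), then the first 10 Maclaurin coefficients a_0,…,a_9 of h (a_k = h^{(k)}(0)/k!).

f: a_k = 0, -2, 0, 8/3, 0, -32/5, 0, 128/7, 0, -512/9, …
g: a_k = 2, 0, -9, 0, 27/4, 0, -81/40, 0, 729/2240, 0, …
h₀=f·g: eliminate ⇒ L₀, order ≤ 2·2.
Derive L from L₀ (diff closure).
L = (134325 + 1685016·x^2 + 9665136·x^4 + 17604864·x^6 + 22954752·x^8 + 28366848·x^10 + 26873856·x^12) + (77328·x + 1187136·x^3 + 5460480·x^5 + 10782720·x^7 + 14929920·x^9 + 11943936·x^11)·Dx + (17850 + 242160·x^2 + 1468896·x^4 + 3414528·x^6 + 5764608·x^8 + 7630848·x^10 + 5971968·x^12)·Dx^2 + (8592·x + 131904·x^3 + 606720·x^5 + 1198080·x^7 + 1658880·x^9 + 1327104·x^11)·Dx^3 + (325 + 6104·x^2 + 43888·x^4 + 162048·x^6 + 357120·x^8 + 497664·x^10 + 331776·x^12)·Dx^4  (order 4).
h: a_k = -4, 0, 70, 0, -503/2, 0, 16271/20, 0, -3302209/1120, 0, …
ICs: h(0) = -4, h′(0) = 0, h′′(0) = 140, h′′′(0) = 0.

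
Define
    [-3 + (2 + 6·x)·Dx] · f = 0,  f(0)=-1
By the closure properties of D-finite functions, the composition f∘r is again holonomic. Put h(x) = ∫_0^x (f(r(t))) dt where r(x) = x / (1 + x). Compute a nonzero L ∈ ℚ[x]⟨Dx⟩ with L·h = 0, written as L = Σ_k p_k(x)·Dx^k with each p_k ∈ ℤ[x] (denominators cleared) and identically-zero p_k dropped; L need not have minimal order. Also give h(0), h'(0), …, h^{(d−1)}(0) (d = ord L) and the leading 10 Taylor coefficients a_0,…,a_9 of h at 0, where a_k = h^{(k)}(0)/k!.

f: a_k = -1, -3/2, 9/8, -27/16, 405/128, -1701/256, 15309/1024, -72171/2048, 2814669/32768, -14073345/65536, …
Substitute x→r, Dx→(1/r')Dx; clear ⇒ L₀.
h=∫h₀ ⇒ L = L₀·Dx.
L = -3·Dx + (2 + 10·x + 8·x^2)·Dx^2  (order 2).
h: a_k = 0, -1, -3/4, 7/8, -87/64, 1677/640, -3023/512, 106305/7168, -658335/16384, 11301055/98304, …
ICs: h(0) = 0, h′(0) = -1.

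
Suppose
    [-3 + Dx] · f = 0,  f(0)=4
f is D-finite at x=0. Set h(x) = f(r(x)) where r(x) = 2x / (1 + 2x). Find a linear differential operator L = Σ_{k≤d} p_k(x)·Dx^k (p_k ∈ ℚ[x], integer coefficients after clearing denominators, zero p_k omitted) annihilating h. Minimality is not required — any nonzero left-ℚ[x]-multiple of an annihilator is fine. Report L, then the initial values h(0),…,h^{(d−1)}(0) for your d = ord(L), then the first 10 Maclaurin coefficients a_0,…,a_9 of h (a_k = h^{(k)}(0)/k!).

L = -6 + (1 + 4·x + 4·x^2)·Dx  (order 1).
h: a_k = 4, 24, 24, -48, 24, 336/5, -1104/5, 13152/35, -12984/35, -3408/35, …
ICs: h(0) = 4.

f: a_k = 4, 12, 18, 18, 27/2, 81/10, 81/20, 243/140, 729/1120, 243/1120, …
L₀ from L_f via x↦r, Dx↦r'^{-1}Dx.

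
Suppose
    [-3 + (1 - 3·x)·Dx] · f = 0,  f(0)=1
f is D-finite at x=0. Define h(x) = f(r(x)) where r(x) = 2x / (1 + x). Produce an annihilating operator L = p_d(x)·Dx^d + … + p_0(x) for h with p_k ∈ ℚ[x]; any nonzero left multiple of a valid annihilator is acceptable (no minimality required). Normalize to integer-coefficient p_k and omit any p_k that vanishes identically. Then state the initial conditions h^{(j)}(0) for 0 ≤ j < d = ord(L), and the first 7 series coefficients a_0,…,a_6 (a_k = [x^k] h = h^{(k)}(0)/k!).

L = 6 + (-1 + 4·x + 5·x^2)·Dx  (order 1).
h: a_k = 1, 6, 30, 150, 750, 3750, 18750, …
ICs: h(0) = 1.

f: a_k = 1, 3, 9, 27, 81, 243, 729, …
h₀=f(r): pull back L_f along r ⇒ L₀.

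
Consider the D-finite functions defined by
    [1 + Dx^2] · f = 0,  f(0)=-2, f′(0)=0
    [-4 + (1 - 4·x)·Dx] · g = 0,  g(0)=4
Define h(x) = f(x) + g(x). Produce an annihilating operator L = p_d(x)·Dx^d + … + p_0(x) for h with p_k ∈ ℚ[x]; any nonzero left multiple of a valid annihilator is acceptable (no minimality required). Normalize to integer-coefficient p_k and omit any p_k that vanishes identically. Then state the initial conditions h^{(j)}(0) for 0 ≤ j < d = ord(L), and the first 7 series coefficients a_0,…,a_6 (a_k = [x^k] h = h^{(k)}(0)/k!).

L = (-388 + 32·x - 64·x^2) + (33 - 140·x + 48·x^2 - 64·x^3)·Dx + (-388 + 32·x - 64·x^2)·Dx^2 + (33 - 140·x + 48·x^2 - 64·x^3)·Dx^3  (order 3).
h: a_k = 2, 16, 65, 256, 12287/12, 4096, 5898241/360, …
ICs: h(0) = 2, h′(0) = 16, h′′(0) = 130.

f: a_k = -2, 0, 1, 0, -1/12, 0, 1/360, …
g: a_k = 4, 16, 64, 256, 1024, 4096, 16384, …
h₀=f+g: left-lcm gives L₀, ord ≤ 3.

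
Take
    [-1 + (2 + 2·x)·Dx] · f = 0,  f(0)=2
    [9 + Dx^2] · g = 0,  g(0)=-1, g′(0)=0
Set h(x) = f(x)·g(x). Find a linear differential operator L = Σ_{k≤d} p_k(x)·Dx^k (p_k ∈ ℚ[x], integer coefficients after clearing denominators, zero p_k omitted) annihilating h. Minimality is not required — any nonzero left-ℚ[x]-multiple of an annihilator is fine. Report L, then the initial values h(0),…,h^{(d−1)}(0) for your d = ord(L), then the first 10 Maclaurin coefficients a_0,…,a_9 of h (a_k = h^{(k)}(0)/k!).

f: a_k = 2, 1, -1/4, 1/8, -5/64, 7/128, -21/512, 33/1024, -429/16384, 715/32768, …
g: a_k = -1, 0, 9/2, 0, -27/8, 0, 81/80, 0, -729/4480, 0, …
Sym-product of L_f,L_g gives L₀ (≤ ord 2).
L = (39 + 72·x + 36·x^2) + (-4 - 4·x)·Dx + (4 + 8·x + 4·x^2)·Dx^2  (order 2).
h: a_k = -2, -1, 37/4, 35/8, -499/64, -367/128, 6549/2560, 4119/5120, -271401/573440, -111857/1146880, …
ICs: h(0) = -2, h′(0) = -1.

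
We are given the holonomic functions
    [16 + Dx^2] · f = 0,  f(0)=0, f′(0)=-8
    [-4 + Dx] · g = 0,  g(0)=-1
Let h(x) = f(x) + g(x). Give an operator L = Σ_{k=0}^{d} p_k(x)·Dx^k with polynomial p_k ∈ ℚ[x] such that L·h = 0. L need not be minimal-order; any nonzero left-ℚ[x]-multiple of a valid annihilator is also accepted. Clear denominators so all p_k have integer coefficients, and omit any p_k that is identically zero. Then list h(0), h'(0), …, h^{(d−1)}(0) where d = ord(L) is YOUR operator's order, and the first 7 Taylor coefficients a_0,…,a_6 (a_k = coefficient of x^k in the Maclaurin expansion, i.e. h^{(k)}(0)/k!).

f: a_k = 0, -8, 0, 64/3, 0, -256/15, 0, …
g: a_k = -1, -4, -8, -32/3, -32/3, -128/15, -256/45, …
f+g: L₀ = lclm(L_f,L_g), ord ≤ 2+1.
L = -64 + 16·Dx - 4·Dx^2 + Dx^3  (order 3).
h: a_k = -1, -12, -8, 32/3, -32/3, -128/5, -256/45, …
ICs: h(0) = -1, h′(0) = -12, h′′(0) = -16.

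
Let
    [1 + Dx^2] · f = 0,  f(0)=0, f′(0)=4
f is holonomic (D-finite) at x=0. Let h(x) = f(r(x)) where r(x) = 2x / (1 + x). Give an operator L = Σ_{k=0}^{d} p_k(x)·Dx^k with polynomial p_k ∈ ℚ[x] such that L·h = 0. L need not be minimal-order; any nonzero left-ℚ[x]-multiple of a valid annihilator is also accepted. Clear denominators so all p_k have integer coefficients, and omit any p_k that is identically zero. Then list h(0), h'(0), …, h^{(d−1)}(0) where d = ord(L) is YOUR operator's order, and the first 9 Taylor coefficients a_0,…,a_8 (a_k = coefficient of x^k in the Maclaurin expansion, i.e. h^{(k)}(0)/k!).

L = 4 + (2 + 6·x + 6·x^2 + 2·x^3)·Dx + (1 + 4·x + 6·x^2 + 4·x^3 + x^4)·Dx^2  (order 2).
h: a_k = 0, 8, -8, 8/3, 8, -344/15, 40, -17672/315, 3032/45, …
ICs: h(0) = 0, h′(0) = 8.

f: a_k = 0, 4, 0, -2/3, 0, 1/30, 0, -1/1260, 0, …
Substitute x→r, Dx→(1/r')Dx; clear ⇒ L₀.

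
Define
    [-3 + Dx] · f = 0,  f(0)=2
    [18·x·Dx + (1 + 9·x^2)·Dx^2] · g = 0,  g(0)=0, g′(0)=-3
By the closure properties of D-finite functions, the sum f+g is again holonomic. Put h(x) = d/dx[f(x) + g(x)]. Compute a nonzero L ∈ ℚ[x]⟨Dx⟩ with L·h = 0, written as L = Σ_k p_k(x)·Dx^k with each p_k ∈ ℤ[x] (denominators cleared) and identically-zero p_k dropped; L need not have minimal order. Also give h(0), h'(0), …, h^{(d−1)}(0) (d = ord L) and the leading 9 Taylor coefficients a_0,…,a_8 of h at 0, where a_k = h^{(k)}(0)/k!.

L = (18 - 108·x - 162·x^2) + (-9 + 27·x + 27·x^2 - 81·x^3)·Dx + (1 + 3·x + 9·x^2 + 27·x^3)·Dx^2  (order 2).
h: a_k = 3, 18, 54, 27, -891/4, 243/20, 87723/40, 729/280, -44087733/2240, …
ICs: h(0) = 3, h′(0) = 18.

f: a_k = 2, 6, 9, 9, 27/4, 81/20, 81/40, 243/280, 729/2240, …
g: a_k = 0, -3, 0, 9, 0, -243/5, 0, 2187/7, 0, …
f+g: L₀ = lclm(L_f,L_g), ord ≤ 1+2.
Derive L from L₀ (diff closure).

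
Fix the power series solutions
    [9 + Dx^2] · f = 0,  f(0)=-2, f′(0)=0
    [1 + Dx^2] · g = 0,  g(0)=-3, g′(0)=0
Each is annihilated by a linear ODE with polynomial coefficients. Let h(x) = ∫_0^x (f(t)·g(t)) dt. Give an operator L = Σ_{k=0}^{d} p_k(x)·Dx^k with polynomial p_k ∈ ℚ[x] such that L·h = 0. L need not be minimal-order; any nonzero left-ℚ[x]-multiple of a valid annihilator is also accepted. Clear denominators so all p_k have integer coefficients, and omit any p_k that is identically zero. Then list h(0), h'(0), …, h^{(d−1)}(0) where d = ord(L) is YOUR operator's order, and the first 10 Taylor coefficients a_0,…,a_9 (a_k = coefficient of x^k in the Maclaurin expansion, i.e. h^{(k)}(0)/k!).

L = 64·Dx + 20·Dx^3 + Dx^5  (order 5).
h: a_k = 0, 6, 0, -10, 0, 34/5, 0, -52/21, 0, 514/945, …
ICs: h(0) = 0, h′(0) = 6, h′′(0) = 0, h′′′(0) = -60, h′′′′(0) = 0.

f: a_k = -2, 0, 9, 0, -27/4, 0, 81/40, 0, -729/2240, 0, …
g: a_k = -3, 0, 3/2, 0, -1/8, 0, 1/240, 0, -1/13440, 0, …
Product ⇒ symmetric product L₀, ord ≤ 4.
∫: right-multiply L₀ by Dx.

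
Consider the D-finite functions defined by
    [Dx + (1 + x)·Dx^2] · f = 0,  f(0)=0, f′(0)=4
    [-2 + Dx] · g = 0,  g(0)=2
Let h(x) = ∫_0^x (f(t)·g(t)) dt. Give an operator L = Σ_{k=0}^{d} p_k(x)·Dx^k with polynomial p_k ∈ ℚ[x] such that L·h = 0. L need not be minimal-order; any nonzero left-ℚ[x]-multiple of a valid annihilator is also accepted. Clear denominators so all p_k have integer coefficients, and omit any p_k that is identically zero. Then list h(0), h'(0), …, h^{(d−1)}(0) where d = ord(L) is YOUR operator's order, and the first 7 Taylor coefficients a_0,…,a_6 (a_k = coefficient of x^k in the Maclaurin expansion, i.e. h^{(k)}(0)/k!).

L = (2 + 4·x)·Dx + (-3 - 4·x)·Dx^2 + (1 + x)·Dx^3  (order 3).
h: a_k = 0, 0, 4, 4, 8/3, 6/5, 22/45, …
ICs: h(0) = 0, h′(0) = 0, h′′(0) = 8.

f: a_k = 0, 4, -2, 4/3, -1, 4/5, -2/3, …
g: a_k = 2, 4, 4, 8/3, 4/3, 8/15, 8/45, …
Sym-product of L_f,L_g gives L₀ (≤ ord 2).
h=∫h₀ ⇒ L = L₀·Dx.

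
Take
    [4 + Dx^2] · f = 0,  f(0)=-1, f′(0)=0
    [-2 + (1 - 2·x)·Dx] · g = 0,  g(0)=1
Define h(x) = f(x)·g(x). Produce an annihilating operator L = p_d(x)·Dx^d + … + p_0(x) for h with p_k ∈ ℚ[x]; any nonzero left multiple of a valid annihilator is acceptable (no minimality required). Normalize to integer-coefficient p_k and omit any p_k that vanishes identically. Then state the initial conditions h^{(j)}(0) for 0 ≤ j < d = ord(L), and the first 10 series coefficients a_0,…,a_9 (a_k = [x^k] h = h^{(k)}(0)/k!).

L = (-4 + 8·x) + 4·Dx + (-1 + 2·x)·Dx^2  (order 2).
h: a_k = -1, -2, -2, -4, -26/3, -52/3, -1556/45, -3112/45, -8714/63, -17428/63, …
ICs: h(0) = -1, h′(0) = -2.

f: a_k = -1, 0, 2, 0, -2/3, 0, 4/45, 0, -2/315, 0, …
g: a_k = 1, 2, 4, 8, 16, 32, 64, 128, 256, 512, …
L₀ := L_f ⊗_s L_g (sym. prod.), ord ≤ 2.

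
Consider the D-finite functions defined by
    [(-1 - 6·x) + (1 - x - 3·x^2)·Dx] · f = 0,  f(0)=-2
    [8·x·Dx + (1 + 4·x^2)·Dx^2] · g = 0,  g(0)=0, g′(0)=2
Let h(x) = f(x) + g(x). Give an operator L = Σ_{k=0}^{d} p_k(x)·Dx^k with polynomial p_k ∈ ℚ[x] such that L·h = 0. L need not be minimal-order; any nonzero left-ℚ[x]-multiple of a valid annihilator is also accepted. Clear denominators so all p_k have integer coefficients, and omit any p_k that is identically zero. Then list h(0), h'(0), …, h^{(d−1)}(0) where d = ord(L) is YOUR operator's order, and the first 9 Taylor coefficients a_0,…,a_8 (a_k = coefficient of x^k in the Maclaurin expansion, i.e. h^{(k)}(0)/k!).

f: a_k = -2, -2, -8, -14, -38, -80, -194, -434, -1016, …
g: a_k = 0, 2, 0, -8/3, 0, 32/5, 0, -128/7, 0, …
L₀ := lclm(L_f,L_g); ord L₀ ≤ 1+2.
L = (-32 + 128·x + 1488·x^2 + 2880·x^3 + 8424·x^4 + 2592·x^6)·Dx + (25 + 160·x + 214·x^2 + 1188·x^3 + 2628·x^4 + 6264·x^5 + 432·x^6 + 2592·x^7)·Dx^2 + (-4 - 9·x - 54·x^2 + 66·x^3 + x^4 + 444·x^5 + 720·x^6 + 144·x^7 + 432·x^8)·Dx^3  (order 3).
h: a_k = -2, 0, -8, -50/3, -38, -368/5, -194, -3166/7, -1016, …
ICs: h(0) = -2, h′(0) = 0, h′′(0) = -16.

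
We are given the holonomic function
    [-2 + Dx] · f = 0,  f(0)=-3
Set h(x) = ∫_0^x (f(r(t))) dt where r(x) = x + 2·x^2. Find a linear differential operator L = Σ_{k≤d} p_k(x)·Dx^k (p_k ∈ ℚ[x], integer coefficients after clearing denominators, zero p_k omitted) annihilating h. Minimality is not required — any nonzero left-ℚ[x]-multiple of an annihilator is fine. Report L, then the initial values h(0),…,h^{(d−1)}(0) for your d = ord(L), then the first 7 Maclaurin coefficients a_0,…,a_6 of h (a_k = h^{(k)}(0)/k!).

L = (-2 - 8·x)·Dx + Dx^2  (order 2).
h: a_k = 0, -3, -3, -6, -7, -10, -54/5, …
ICs: h(0) = 0, h′(0) = -3.

f: a_k = -3, -6, -6, -4, -2, -4/5, -4/15, …
Substitute x→r, Dx→(1/r')Dx; clear ⇒ L₀.
h=∫h₀ ⇒ L = L₀·Dx.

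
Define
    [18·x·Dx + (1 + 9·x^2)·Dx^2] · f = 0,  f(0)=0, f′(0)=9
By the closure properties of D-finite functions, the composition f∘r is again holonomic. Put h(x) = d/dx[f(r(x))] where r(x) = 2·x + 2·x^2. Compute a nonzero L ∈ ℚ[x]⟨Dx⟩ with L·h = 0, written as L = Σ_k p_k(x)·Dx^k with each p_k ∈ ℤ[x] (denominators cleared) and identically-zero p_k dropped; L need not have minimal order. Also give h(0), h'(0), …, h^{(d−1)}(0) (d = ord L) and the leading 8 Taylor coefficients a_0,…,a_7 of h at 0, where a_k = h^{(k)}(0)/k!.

f: a_k = 0, 9, 0, -27, 0, 729/5, 0, -6561/7, …
Substitute x→r, Dx→(1/r')Dx; clear ⇒ L₀.
Derive L from L₀ (diff closure).
L = (-2 + 72·x + 288·x^2 + 432·x^3 + 216·x^4) + (1 + 2·x + 36·x^2 + 144·x^3 + 180·x^4 + 72·x^5)·Dx  (order 1).
h: a_k = 18, 36, -648, -2592, 20088, 138672, -513216, -6345216, …
ICs: h(0) = 18.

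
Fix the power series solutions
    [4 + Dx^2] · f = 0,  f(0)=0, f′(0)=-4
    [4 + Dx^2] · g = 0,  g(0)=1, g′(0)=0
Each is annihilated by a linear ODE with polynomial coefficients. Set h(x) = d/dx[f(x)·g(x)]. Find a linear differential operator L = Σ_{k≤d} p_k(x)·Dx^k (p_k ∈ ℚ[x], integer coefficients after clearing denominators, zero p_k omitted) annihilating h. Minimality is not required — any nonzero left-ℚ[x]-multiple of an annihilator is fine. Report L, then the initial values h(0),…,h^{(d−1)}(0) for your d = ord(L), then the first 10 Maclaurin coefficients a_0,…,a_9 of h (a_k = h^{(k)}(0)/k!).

L = 16 + Dx^2  (order 2).
h: a_k = -4, 0, 32, 0, -128/3, 0, 1024/45, 0, -2048/315, 0, …
ICs: h(0) = -4, h′(0) = 0.

f: a_k = 0, -4, 0, 8/3, 0, -8/15, 0, 16/315, 0, -8/2835, …
g: a_k = 1, 0, -2, 0, 2/3, 0, -4/45, 0, 2/315, 0, …
Sym-product of L_f,L_g gives L₀ (≤ ord 4).
Differentiate: ansatz ord ≤ ord L₀ ⇒ L.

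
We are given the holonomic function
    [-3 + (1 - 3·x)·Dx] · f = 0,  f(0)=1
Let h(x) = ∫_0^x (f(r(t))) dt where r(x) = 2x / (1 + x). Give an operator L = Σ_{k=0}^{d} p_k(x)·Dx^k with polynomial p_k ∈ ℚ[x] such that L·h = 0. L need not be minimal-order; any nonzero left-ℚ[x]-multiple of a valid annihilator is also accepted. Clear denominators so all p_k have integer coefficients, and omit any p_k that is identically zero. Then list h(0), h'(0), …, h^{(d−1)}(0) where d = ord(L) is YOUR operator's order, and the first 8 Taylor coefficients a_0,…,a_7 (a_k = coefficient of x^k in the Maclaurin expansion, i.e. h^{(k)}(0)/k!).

f: a_k = 1, 3, 9, 27, 81, 243, 729, 2187, …
f∘r: x↦r, Dx↦Dx/r' in L_f ⇒ L₀.
h=∫h₀ ⇒ L = L₀·Dx.
L = 6·Dx + (-1 + 4·x + 5·x^2)·Dx^2  (order 2).
h: a_k = 0, 1, 3, 10, 75/2, 150, 625, 18750/7, …
ICs: h(0) = 0, h′(0) = 1.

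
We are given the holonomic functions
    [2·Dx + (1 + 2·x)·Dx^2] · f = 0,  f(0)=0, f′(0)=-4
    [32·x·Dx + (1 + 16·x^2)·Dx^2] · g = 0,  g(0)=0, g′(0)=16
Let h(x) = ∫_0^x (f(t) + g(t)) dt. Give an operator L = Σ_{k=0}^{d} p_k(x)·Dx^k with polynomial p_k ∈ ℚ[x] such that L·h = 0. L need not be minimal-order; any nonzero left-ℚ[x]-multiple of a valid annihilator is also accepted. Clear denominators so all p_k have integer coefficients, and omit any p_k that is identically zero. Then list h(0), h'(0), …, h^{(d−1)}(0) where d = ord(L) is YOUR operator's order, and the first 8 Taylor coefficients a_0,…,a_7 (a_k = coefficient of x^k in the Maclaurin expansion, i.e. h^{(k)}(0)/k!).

f: a_k = 0, -4, 4, -16/3, 8, -64/5, 64/3, -256/7, …
g: a_k = 0, 16, 0, -256/3, 0, 4096/5, 0, -65536/7, …
L₀ := lclm(L_f,L_g); ord L₀ ≤ 2+2.
∫: right-multiply L₀ by Dx.
L = (-32 - 192·x + 1536·x^2 + 1024·x^3)·Dx^2 + (-20 - 64·x + 576·x^2 + 3072·x^3 + 2048·x^4)·Dx^3 + (-1 + 14·x + 32·x^2 + 256·x^3 + 768·x^4 + 512·x^5)·Dx^4  (order 4).
h: a_k = 0, 0, 6, 4/3, -68/3, 8/5, 672/5, 64/21, …
ICs: h(0) = 0, h′(0) = 0, h′′(0) = 12, h′′′(0) = 8.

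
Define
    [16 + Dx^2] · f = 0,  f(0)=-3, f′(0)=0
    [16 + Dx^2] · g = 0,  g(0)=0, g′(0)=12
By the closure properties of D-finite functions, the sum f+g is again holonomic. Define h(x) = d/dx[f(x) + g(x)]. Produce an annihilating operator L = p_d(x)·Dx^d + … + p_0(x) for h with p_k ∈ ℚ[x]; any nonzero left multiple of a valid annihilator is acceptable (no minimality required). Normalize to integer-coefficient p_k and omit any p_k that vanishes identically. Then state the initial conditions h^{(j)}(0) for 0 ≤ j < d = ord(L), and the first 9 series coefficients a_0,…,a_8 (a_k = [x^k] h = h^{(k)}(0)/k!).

L = 16 + Dx^2  (order 2).
h: a_k = 12, 48, -96, -128, 128, 512/5, -1024/15, -4096/105, 2048/105, …
ICs: h(0) = 12, h′(0) = 48.

f: a_k = -3, 0, 24, 0, -32, 0, 256/15, 0, -512/105, …
g: a_k = 0, 12, 0, -32, 0, 128/5, 0, -1024/105, 0, …
h₀=f+g: left-lcm gives L₀, ord ≤ 4.
Differentiate: ansatz ord ≤ ord L₀ ⇒ L.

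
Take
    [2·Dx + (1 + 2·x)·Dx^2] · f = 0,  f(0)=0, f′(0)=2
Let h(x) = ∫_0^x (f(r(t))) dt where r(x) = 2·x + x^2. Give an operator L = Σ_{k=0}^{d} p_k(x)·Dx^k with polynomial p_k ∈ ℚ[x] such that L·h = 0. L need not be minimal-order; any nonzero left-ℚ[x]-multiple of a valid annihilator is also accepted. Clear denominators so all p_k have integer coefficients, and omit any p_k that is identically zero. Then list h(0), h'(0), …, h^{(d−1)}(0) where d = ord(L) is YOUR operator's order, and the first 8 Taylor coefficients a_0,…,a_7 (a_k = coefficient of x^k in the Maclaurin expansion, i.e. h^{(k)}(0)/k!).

L = (3 + 4·x + 2·x^2)·Dx^2 + (1 + 5·x + 6·x^2 + 2·x^3)·Dx^3  (order 3).
h: a_k = 0, 0, 2, -2, 10/3, -34/5, 232/15, -264/7, …
ICs: h(0) = 0, h′(0) = 0, h′′(0) = 4.

f: a_k = 0, 2, -2, 8/3, -4, 32/5, -32/3, 128/7, …
f∘r: x↦r, Dx↦Dx/r' in L_f ⇒ L₀.
h=∫h₀ ⇒ L = L₀·Dx.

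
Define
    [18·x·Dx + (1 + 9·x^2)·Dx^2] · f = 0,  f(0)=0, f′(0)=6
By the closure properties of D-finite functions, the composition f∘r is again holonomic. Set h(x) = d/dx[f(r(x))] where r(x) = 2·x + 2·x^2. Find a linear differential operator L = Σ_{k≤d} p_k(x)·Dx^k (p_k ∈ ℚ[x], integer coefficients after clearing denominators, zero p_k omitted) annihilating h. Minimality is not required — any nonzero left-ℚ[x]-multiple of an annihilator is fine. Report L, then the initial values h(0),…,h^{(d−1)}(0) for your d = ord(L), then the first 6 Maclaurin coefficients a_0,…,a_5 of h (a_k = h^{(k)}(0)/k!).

f: a_k = 0, 6, 0, -18, 0, 486/5, …
Substitute x→r, Dx→(1/r')Dx; clear ⇒ L₀.
h=h₀': d/dx-closure on L₀ ⇒ L.
L = (-2 + 72·x + 288·x^2 + 432·x^3 + 216·x^4) + (1 + 2·x + 36·x^2 + 144·x^3 + 180·x^4 + 72·x^5)·Dx  (order 1).
h: a_k = 12, 24, -432, -1728, 13392, 92448, …
ICs: h(0) = 12.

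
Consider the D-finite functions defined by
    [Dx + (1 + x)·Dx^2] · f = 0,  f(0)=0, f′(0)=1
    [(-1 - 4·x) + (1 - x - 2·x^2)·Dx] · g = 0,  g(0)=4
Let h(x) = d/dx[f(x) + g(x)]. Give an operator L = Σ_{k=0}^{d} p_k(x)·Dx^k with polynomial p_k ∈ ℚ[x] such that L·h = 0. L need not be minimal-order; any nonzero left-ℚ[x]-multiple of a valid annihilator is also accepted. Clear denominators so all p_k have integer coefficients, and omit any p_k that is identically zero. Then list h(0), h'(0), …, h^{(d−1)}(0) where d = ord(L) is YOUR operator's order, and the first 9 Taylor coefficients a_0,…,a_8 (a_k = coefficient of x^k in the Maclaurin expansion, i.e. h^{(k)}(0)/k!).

L = (-42 - 144·x - 144·x^2 - 96·x^3) + (-28 - 172·x - 312·x^2 - 328·x^3 - 160·x^4)·Dx + (7 + 14·x - 5·x^2 - 56·x^3 - 76·x^4 - 32·x^5)·Dx^2  (order 2).
h: a_k = 5, 23, 61, 175, 421, 1031, 2381, 5471, 12277, …
ICs: h(0) = 5, h′(0) = 23.

f: a_k = 0, 1, -1/2, 1/3, -1/4, 1/5, -1/6, 1/7, -1/8, …
g: a_k = 4, 4, 12, 20, 44, 84, 172, 340, 684, …
Weyl lclm of L_f,L_g ⇒ L₀ (ord ≤ 3).
h₀' ⇒ L via d/dx closure of L₀.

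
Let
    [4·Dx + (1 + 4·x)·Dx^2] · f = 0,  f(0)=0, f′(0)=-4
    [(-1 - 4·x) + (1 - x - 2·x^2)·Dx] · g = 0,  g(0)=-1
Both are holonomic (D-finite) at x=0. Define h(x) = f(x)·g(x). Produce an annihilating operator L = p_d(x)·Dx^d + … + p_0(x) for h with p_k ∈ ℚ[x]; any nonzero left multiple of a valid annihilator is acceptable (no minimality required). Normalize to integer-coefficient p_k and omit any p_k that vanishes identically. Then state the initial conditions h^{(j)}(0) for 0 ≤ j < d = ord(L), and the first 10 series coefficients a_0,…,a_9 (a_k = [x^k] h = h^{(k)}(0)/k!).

f: a_k = 0, -4, 8, -64/3, 64, -1024/5, 2048/3, -16384/7, 8192, -262144/9, …
g: a_k = -1, -1, -3, -5, -11, -21, -43, -85, -171, -341, …
f·g: L₀ = L_f ⊗_s L_g, ord ≤ 2·1.
L = (8 + 32·x) + (-2 + 20·x + 40·x^2)·Dx + (-1 - 3·x + 6·x^2 + 8·x^3)·Dx^2  (order 2).
h: a_k = 0, 4, -4, 76/3, -140/3, 1044/5, -2836/5, 76684/35, -49948/7, 8307692/315, …
ICs: h(0) = 0, h′(0) = 4.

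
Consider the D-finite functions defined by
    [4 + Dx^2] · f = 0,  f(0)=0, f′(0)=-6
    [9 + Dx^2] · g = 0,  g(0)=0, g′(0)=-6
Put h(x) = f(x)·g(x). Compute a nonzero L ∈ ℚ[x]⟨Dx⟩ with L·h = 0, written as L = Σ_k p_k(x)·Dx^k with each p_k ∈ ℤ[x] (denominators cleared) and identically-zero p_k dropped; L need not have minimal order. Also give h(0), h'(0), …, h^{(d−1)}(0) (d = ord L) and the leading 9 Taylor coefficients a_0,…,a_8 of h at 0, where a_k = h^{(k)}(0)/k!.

f: a_k = 0, -6, 0, 4, 0, -4/5, 0, 8/105, 0, …
g: a_k = 0, -6, 0, 9, 0, -81/20, 0, 243/280, 0, …
h₀=f·g: eliminate ⇒ L₀, order ≤ 2·2.
L = 25 + 26·Dx^2 + Dx^4  (order 4).
h: a_k = 0, 0, 36, 0, -78, 0, 651/10, 0, -4069/140, …
ICs: h(0) = 0, h′(0) = 0, h′′(0) = 72, h′′′(0) = 0.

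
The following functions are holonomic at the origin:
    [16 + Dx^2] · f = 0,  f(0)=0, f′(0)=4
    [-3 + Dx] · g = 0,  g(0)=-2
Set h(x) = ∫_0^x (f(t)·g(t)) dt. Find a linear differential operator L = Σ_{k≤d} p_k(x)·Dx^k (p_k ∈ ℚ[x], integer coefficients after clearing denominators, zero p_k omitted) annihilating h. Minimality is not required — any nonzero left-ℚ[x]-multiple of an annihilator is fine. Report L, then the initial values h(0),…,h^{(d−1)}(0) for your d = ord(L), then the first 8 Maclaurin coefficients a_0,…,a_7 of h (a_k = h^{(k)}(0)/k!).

f: a_k = 0, 4, 0, -32/3, 0, 128/15, 0, -1024/315, …
g: a_k = -2, -6, -9, -9, -27/4, -81/20, -81/40, -243/280, …
L₀ := L_f ⊗_s L_g (sym. prod.), ord ≤ 2.
∫: right-multiply L₀ by Dx.
L = 25·Dx - 6·Dx^2 + Dx^3  (order 3).
h: a_k = 0, 0, -4, -8, -11/3, 28/5, 779/90, 143/35, …
ICs: h(0) = 0, h′(0) = 0, h′′(0) = -8.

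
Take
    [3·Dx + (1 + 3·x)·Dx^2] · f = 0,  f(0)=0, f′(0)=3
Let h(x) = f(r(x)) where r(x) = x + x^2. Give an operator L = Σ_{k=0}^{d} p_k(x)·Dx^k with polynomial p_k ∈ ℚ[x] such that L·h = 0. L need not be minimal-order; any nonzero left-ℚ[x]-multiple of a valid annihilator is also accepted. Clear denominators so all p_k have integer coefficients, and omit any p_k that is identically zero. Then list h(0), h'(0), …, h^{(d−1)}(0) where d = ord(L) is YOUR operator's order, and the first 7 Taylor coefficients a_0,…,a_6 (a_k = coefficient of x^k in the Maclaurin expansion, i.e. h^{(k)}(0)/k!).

L = (1 + 6·x + 6·x^2)·Dx + (1 + 5·x + 9·x^2 + 6·x^3)·Dx^2  (order 2).
h: a_k = 0, 3, -3/2, 0, 9/4, -27/5, 9, …
ICs: h(0) = 0, h′(0) = 3.

f: a_k = 0, 3, -9/2, 9, -81/4, 243/5, -243/2, …
Change of var in L_f (x↦r) gives L₀.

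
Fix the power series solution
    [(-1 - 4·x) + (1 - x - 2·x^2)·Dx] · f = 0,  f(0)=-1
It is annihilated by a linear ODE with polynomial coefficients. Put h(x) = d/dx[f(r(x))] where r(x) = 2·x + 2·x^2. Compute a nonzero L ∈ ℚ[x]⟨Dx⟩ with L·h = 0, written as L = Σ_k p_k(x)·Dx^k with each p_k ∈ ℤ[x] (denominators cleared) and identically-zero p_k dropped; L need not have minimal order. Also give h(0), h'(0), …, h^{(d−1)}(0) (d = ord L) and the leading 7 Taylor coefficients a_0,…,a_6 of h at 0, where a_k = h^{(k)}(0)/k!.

f: a_k = -1, -1, -3, -5, -11, -21, -43, …
f∘r: x↦r, Dx↦Dx/r' in L_f ⇒ L₀.
Differentiate: ansatz ord ≤ ord L₀ ⇒ L.
L = (14 + 108·x + 444·x^2 + 1312·x^3 + 2256·x^4 + 1920·x^5 + 640·x^6) + (-1 - 8·x + 6·x^2 + 148·x^3 + 440·x^4 + 624·x^5 + 448·x^6 + 128·x^7)·Dx  (order 1).
h: a_k = -2, -28, -192, -1232, -7480, -43248, -243712, …
ICs: h(0) = -2.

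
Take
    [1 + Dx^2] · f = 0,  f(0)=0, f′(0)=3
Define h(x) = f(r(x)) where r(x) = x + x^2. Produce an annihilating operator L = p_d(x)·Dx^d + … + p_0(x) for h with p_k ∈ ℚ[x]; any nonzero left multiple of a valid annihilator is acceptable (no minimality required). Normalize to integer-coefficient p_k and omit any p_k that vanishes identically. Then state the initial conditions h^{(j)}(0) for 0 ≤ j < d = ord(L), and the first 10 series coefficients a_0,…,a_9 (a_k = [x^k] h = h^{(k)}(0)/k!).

f: a_k = 0, 3, 0, -1/2, 0, 1/40, 0, -1/1680, 0, 1/120960, …
L₀ from L_f via x↦r, Dx↦r'^{-1}Dx.
L = (1 + 6·x + 12·x^2 + 8·x^3) - 2·Dx + (1 + 2·x)·Dx^2  (order 2).
h: a_k = 0, 3, 3, -1/2, -3/2, -59/40, -3/8, 419/1680, 59/240, 13609/120960, …
ICs: h(0) = 0, h′(0) = 3.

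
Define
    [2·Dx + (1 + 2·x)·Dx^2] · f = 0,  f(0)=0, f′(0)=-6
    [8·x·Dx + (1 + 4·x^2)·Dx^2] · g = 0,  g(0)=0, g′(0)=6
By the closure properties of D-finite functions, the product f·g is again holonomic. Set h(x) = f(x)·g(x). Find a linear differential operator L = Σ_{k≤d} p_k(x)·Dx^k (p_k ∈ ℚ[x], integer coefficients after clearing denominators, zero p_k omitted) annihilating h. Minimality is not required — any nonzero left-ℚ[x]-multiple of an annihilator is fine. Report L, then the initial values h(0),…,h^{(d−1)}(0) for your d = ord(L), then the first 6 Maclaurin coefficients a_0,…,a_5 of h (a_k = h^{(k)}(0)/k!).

L = (192 + 704·x + 2560·x^2 + 9984·x^3 + 15360·x^4 + 13312·x^5 + 4096·x^7)·Dx + (72 + 992·x + 4928·x^2 + 15488·x^3 + 34816·x^4 + 47616·x^5 + 35840·x^6 + 6144·x^7 + 14336·x^8)·Dx^2 + (24 + 256·x + 1536·x^2 + 4992·x^3 + 11520·x^4 + 19968·x^5 + 24576·x^6 + 18432·x^7 + 6144·x^8 + 8192·x^9)·Dx^3 + (5 + 36·x + 148·x^2 + 448·x^3 + 1056·x^4 + 1920·x^5 + 2688·x^6 + 3072·x^7 + 2304·x^8 + 1024·x^9 + 1024·x^10)·Dx^4  (order 4).
h: a_k = 0, 0, -36, 36, 0, 24, …
ICs: h(0) = 0, h′(0) = 0, h′′(0) = -72, h′′′(0) = 216.

f: a_k = 0, -6, 6, -8, 12, -96/5, …
g: a_k = 0, 6, 0, -8, 0, 96/5, …
h₀=f·g: eliminate ⇒ L₀, order ≤ 2·2.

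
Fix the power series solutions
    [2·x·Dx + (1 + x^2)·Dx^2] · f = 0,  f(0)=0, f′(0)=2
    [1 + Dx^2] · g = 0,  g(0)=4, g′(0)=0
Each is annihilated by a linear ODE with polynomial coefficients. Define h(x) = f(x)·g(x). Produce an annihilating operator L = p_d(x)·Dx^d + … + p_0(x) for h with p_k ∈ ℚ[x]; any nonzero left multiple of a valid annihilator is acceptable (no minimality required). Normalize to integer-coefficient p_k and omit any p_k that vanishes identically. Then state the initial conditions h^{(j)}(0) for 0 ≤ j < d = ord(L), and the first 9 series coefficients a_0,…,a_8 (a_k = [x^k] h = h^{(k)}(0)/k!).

f: a_k = 0, 2, 0, -2/3, 0, 2/5, 0, -2/7, 0, …
g: a_k = 4, 0, -2, 0, 1/6, 0, -1/180, 0, 1/10080, …
Sym-product of L_f,L_g gives L₀ (≤ ord 4).
L = (10 + 26·x^2 + 11·x^4 + 4·x^6 + x^8) + (12·x + 20·x^3 + 12·x^5 + 4·x^7)·Dx + (12 + 32·x^2 + 18·x^4 + 8·x^6 + 2·x^8)·Dx^2 + (12·x + 20·x^3 + 12·x^5 + 4·x^7)·Dx^3 + (2 + 6·x^2 + 7·x^4 + 4·x^6 + x^8)·Dx^4  (order 4).
h: a_k = 0, 8, 0, -20/3, 0, 49/15, 0, -1301/630, 0, …
ICs: h(0) = 0, h′(0) = 8, h′′(0) = 0, h′′′(0) = -40.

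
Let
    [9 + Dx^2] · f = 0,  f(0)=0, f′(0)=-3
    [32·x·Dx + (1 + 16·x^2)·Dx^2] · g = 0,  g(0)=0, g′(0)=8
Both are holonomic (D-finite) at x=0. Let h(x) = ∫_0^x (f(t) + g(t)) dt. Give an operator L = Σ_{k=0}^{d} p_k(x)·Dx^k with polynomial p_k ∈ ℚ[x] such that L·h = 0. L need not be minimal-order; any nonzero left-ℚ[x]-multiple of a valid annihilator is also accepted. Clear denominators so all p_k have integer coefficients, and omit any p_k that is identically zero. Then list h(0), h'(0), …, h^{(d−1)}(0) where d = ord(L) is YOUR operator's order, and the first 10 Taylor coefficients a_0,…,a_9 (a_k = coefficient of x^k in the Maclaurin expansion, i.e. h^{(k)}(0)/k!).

f: a_k = 0, -3, 0, 9/2, 0, -81/40, 0, 243/560, 0, -243/4480, …
g: a_k = 0, 8, 0, -128/3, 0, 2048/5, 0, -32768/7, 0, 524288/9, …
Sum ⇒ L₀ = lclm(L_f,L_g) in ℚ(x)⟨Dx⟩.
h=∫₀ˣh₀: take L = L₀·Dx.
L = (-52704·x + 967680·x^3 + 663552·x^5)·Dx^2 + (-207 + 13104·x^2 + 283392·x^4 + 331776·x^6)·Dx^3 + (-5856·x + 107520·x^3 + 73728·x^5)·Dx^4 + (-23 + 1456·x^2 + 31488·x^4 + 36864·x^6)·Dx^5  (order 5).
h: a_k = 0, 0, 5/2, 0, -229/24, 0, 16303/240, 0, -2621197/4480, 0, …
ICs: h(0) = 0, h′(0) = 0, h′′(0) = 5, h′′′(0) = 0, h′′′′(0) = -229.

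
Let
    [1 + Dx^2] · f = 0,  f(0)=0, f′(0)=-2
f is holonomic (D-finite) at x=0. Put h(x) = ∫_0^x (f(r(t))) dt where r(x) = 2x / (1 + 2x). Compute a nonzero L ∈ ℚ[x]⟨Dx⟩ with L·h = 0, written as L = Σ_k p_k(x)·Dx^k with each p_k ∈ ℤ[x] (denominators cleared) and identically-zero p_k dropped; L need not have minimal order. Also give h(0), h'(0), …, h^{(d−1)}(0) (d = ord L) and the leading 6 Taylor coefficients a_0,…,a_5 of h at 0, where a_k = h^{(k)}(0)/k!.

L = 4·Dx + (4 + 24·x + 48·x^2 + 32·x^3)·Dx^2 + (1 + 8·x + 24·x^2 + 32·x^3 + 16·x^4)·Dx^3  (order 3).
h: a_k = 0, 0, -2, 8/3, -10/3, 16/5, …
ICs: h(0) = 0, h′(0) = 0, h′′(0) = -4.

f: a_k = 0, -2, 0, 1/3, 0, -1/60, …
h₀=f(r): pull back L_f along r ⇒ L₀.
h=∫₀ˣh₀: take L = L₀·Dx.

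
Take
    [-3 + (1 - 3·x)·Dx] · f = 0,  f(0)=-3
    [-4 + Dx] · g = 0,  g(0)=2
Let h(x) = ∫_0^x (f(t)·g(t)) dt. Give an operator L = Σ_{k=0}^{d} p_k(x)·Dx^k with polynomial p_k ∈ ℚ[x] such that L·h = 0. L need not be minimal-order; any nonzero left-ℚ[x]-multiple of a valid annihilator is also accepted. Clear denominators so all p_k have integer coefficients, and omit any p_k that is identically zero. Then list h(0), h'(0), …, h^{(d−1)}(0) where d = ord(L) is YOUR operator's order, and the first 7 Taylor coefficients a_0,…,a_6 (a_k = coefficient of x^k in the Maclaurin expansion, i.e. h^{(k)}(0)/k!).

f: a_k = -3, -9, -27, -81, -243, -729, -2187, …
g: a_k = 2, 8, 16, 64/3, 64/3, 256/15, 512/45, …
f·g: L₀ = L_f ⊗_s L_g, ord ≤ 1·1.
h=∫h₀ ⇒ L = L₀·Dx.
L = (7 - 12·x)·Dx + (-1 + 3·x)·Dx^2  (order 2).
h: a_k = 0, -6, -21, -58, -293/2, -1822/5, -13793/15, …
ICs: h(0) = 0, h′(0) = -6.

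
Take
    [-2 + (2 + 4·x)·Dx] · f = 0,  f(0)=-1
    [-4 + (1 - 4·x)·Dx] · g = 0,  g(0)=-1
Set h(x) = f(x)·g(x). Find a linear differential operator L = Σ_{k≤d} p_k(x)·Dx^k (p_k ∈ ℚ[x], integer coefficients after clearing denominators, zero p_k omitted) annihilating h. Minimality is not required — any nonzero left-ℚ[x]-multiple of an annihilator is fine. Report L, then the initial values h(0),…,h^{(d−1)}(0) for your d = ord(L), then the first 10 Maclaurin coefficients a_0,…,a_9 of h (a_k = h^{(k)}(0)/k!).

L = (5 + 4·x) + (-1 + 2·x + 8·x^2)·Dx  (order 1).
h: a_k = 1, 5, 39/2, 157/2, 2507/8, 10035/8, 80259/16, 321069/16, 10273779/128, 41095831/128, …
ICs: h(0) = 1.

f: a_k = -1, -1, 1/2, -1/2, 5/8, -7/8, 21/16, -33/16, 429/128, -715/128, …
g: a_k = -1, -4, -16, -64, -256, -1024, -4096, -16384, -65536, -262144, …
L₀ := L_f ⊗_s L_g (sym. prod.), ord ≤ 1.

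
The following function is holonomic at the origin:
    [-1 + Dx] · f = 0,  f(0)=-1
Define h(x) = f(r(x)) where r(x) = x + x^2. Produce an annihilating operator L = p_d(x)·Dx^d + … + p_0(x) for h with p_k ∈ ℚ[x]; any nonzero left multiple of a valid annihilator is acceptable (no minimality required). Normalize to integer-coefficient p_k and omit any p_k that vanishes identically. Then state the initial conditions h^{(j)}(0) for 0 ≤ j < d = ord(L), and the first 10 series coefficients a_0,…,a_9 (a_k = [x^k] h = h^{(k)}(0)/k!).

L = (-1 - 2·x) + Dx  (order 1).
h: a_k = -1, -1, -3/2, -7/6, -25/24, -27/40, -331/720, -1303/5040, -1979/13440, -5357/72576, …
ICs: h(0) = -1.

f: a_k = -1, -1, -1/2, -1/6, -1/24, -1/120, -1/720, -1/5040, -1/40320, -1/362880, …
h₀=f(r): pull back L_f along r ⇒ L₀.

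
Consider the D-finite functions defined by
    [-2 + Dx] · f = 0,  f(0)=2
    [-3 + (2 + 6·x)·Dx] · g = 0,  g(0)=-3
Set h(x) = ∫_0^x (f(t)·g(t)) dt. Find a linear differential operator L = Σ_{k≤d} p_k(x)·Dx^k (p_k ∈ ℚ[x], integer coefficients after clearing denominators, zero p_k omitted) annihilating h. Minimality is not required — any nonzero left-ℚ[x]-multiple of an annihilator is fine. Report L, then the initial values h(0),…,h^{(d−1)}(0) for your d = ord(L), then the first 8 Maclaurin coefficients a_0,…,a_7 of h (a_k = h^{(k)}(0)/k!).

L = (-7 - 12·x)·Dx + (2 + 6·x)·Dx^2  (order 2).
h: a_k = 0, -6, -21/2, -31/4, -181/32, -241/320, -13279/3840, 276497/53760, …
ICs: h(0) = 0, h′(0) = -6.

f: a_k = 2, 4, 4, 8/3, 4/3, 8/15, 8/45, 16/315, …
g: a_k = -3, -9/2, 27/8, -81/16, 1215/128, -5103/256, 45927/1024, -216513/2048, …
L₀ := L_f ⊗_s L_g (sym. prod.), ord ≤ 1.
∫: right-multiply L₀ by Dx.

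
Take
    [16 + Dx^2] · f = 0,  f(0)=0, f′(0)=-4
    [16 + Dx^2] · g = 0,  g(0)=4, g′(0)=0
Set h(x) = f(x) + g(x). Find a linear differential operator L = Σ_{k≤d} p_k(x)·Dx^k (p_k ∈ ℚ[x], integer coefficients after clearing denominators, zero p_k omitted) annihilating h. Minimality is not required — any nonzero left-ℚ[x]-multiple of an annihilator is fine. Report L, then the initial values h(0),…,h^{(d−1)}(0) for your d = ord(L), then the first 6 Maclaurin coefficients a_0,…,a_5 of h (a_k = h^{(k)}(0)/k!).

L = 16 + Dx^2  (order 2).
h: a_k = 4, -4, -32, 32/3, 128/3, -128/15, …
ICs: h(0) = 4, h′(0) = -4.

f: a_k = 0, -4, 0, 32/3, 0, -128/15, …
g: a_k = 4, 0, -32, 0, 128/3, 0, …
f+g: L₀ = lclm(L_f,L_g), ord ≤ 2+2.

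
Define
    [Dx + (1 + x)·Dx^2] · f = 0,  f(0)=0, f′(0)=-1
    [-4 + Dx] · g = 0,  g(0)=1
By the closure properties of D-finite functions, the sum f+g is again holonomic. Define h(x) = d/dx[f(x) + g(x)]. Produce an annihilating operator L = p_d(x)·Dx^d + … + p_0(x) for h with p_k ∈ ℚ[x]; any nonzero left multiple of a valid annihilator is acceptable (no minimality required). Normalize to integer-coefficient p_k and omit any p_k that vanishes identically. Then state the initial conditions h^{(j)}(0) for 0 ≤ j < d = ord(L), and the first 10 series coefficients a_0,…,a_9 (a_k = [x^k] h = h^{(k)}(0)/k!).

f: a_k = 0, -1, 1/2, -1/3, 1/4, -1/5, 1/6, -1/7, 1/8, -1/9, …
g: a_k = 1, 4, 8, 32/3, 32/3, 128/15, 256/45, 1024/315, 512/315, 2048/2835, …
f+g: L₀ = lclm(L_f,L_g), ord ≤ 2+1.
h=h₀': d/dx-closure on L₀ ⇒ L.
L = (-24 - 16·x) + (-14 - 32·x - 16·x^2)·Dx + (5 + 9·x + 4·x^2)·Dx^2  (order 2).
h: a_k = 3, 17, 31, 131/3, 125/3, 527/15, 979/45, 4411/315, 1733/315, 11027/2835, …
ICs: h(0) = 3, h′(0) = 17.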